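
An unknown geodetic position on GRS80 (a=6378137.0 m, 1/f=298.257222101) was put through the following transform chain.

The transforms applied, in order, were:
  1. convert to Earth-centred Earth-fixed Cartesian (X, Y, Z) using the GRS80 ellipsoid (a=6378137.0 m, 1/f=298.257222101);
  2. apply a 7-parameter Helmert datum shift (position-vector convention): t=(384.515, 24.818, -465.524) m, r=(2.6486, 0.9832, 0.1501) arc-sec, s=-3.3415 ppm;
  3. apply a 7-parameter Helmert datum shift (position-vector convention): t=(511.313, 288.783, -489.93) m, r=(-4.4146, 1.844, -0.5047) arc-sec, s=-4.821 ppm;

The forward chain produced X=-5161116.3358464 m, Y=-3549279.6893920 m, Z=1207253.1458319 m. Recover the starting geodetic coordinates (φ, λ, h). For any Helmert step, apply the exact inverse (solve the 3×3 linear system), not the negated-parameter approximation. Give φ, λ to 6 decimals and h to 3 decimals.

start: X=-5161116.3358, Y=-3549279.6894, Z=1207253.1458 m
→ Helmert⁻¹: X=-5161654.6439, Y=-3549624.0611, Z=1207626.7823
→ Helmert⁻¹: X=-5162064.7497, Y=-3549641.4707, Z=1208117.3173
→ geod (Bowring, a=6378137.000): φ=10.98691500°, λ=-145.48603600°, h=2791.3640 m

φ=10.986915°, λ=-145.486036°, h=2791.364 m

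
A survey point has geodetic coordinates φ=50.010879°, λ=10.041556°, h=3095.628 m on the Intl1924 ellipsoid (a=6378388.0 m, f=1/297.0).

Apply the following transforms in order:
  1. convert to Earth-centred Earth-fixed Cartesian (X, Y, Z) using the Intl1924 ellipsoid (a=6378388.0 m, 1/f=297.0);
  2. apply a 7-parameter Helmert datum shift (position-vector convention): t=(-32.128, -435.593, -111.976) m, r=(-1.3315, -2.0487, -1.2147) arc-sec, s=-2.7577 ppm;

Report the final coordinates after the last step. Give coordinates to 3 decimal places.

start: φ=50.010879°, λ=10.041556°, h=3095.628 m
→ ECEF (a=6378388.000, f=1/297.0): X=4046176.9064, Y=716476.4343, Z=4866031.9465
→ Helmert 7p (PV): X=4046089.5085, Y=716046.4491, Z=4865942.1144

X=4046089.508 m, Y=716046.449 m, Z=4865942.114 m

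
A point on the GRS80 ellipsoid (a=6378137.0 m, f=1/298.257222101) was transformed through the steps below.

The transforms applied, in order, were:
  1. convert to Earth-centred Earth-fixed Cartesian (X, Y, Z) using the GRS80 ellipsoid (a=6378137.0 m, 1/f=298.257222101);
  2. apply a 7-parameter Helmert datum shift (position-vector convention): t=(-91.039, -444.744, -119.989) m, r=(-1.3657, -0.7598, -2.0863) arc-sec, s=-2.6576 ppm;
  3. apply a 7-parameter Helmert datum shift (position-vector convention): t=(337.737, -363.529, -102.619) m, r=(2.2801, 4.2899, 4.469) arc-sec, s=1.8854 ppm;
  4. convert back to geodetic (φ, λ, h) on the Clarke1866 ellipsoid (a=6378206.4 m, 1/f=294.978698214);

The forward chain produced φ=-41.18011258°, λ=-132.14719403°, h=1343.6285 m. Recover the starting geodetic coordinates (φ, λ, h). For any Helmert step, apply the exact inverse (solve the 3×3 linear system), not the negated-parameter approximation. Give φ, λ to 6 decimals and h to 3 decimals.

start: φ=-41.180113°, λ=-132.147194°, h=1343.629 m
→ ECEF (a=6378206.400, f=1/294.978698214): X=-3226741.5625, Y=-3565197.7824, Z=-4178183.8440
→ Helmert⁻¹: X=-3227063.5551, Y=-3564803.7994, Z=-4178101.0581
→ Helmert⁻¹: X=-3226960.4298, Y=-3564373.5047, Z=-4178003.8857
→ geod (Bowring, a=6378137.000): φ=-41.17952300°, λ=-132.15571900°, h=842.2040 m

φ=-41.179523°, λ=-132.155719°, h=842.204 m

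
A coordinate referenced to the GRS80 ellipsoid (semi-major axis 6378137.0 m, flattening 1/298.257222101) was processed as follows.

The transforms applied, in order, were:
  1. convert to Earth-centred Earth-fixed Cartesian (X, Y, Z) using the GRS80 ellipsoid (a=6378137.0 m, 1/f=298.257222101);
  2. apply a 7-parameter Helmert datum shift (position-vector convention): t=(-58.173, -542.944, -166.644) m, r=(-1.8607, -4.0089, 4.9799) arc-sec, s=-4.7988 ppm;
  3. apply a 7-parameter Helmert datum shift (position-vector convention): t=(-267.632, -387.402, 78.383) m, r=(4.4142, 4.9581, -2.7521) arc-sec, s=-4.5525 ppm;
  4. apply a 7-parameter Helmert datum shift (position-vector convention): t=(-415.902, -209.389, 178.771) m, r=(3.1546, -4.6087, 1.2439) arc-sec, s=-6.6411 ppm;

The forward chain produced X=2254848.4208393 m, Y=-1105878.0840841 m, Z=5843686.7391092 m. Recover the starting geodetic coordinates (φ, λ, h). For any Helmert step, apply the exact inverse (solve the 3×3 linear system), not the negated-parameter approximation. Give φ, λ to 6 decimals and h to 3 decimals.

φ=66.880853°, λ=-26.091206°, h=512.591 m

start: X=2254848.4208, Y=-1105878.0841, Z=5843686.7391 m
→ Helmert⁻¹: X=2255403.1981, Y=-1105600.2691, Z=5843513.2908
→ Helmert⁻¹: X=2255555.3791, Y=-1105062.7482, Z=5843539.3773
→ Helmert⁻¹: X=2255711.2830, Y=-1104632.2802, Z=5843680.2580
→ geod (Bowring, a=6378137.000): φ=66.88085300°, λ=-26.09120600°, h=512.5910 m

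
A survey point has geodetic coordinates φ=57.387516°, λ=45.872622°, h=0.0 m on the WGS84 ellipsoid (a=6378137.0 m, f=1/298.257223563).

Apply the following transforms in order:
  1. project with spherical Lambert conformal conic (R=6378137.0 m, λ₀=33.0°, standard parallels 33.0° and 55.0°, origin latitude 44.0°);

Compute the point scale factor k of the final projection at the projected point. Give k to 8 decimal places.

start: φ=57.387516°, λ=45.872622°, h=0.000 m
→ into lcc (λ₀=33.0°): φ=57.38751600°, λ−λ₀=12.87262200°
scale k = 1.00993564

1.00993564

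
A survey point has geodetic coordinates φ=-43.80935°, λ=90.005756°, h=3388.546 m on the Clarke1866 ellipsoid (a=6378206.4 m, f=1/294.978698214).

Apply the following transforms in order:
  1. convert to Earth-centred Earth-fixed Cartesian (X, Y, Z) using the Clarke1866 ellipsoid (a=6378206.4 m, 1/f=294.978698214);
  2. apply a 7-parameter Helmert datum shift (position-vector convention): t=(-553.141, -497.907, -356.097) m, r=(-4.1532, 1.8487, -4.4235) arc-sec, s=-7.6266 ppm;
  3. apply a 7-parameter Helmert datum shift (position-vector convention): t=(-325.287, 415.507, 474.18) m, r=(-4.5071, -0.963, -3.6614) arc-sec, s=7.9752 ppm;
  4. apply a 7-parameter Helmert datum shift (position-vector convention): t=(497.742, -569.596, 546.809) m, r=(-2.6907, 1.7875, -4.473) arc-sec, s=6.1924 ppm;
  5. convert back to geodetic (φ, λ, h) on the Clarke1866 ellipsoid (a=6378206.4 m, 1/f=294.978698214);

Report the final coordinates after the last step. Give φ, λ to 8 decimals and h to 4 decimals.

φ=-43.81224656°, λ=90.00770554°, h=2500.6505 m

start: φ=-43.809350°, λ=90.005756°, h=3388.546 m
→ ECEF (a=6378206.400, f=1/294.978698214): X=-463.4016, Y=4612743.8531, Z=-4394972.7390
→ Helmert 7p (PV): X=-957.0069, Y=4612122.2832, Z=-4395388.1913
→ Helmert 7p (PV): X=-1179.9100, Y=4612478.5452, Z=-4395049.8504
→ Helmert 7p (PV): X=-620.2378, Y=4611880.2038, Z=-4394590.4167
→ geod (Bowring, a=6378206.400): φ=-43.81224656°, λ=90.00770554°, h=2500.6505 m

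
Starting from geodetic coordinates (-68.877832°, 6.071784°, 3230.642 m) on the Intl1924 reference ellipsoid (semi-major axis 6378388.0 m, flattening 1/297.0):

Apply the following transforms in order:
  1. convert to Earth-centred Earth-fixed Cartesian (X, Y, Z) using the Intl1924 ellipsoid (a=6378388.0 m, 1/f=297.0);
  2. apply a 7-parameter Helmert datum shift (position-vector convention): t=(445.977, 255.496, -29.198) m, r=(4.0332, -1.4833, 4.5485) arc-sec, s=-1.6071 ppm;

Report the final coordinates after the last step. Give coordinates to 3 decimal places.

X=2293959.000 m, Y=244381.590 m, Z=-5930225.462 m

start: φ=-68.877832°, λ=6.071784°, h=3230.642 m
→ ECEF (a=6378388.000, f=1/297.0): X=2293479.4430, Y=243959.9546, Z=-5930227.0577
→ Helmert 7p (PV): X=2293959.0000, Y=244381.5902, Z=-5930225.4620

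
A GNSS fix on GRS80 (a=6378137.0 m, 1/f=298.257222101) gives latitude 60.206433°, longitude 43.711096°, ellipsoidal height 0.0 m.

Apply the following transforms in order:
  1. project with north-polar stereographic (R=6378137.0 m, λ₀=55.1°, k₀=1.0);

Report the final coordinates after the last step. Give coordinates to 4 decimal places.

start: φ=60.206433°, λ=43.711096°, h=0.000 m
→ stereo (R=6378137.0, λ₀=55.1°): E=-670089.2143, N=-3326597.0017

E=-670089.2143 m, N=-3326597.0017 m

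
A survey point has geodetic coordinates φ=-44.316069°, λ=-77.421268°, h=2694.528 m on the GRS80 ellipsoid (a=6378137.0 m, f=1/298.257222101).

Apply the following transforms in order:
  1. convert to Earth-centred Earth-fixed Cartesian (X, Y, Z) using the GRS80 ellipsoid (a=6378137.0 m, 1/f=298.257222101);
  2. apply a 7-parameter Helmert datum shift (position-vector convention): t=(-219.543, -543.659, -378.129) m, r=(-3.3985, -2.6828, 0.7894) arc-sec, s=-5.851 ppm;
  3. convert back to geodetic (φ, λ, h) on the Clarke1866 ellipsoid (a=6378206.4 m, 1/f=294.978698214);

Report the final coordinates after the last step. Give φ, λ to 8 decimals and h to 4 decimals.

start: φ=-44.316069°, λ=-77.421268°, h=2694.528 m
→ ECEF (a=6378137.000, f=1/298.257222101): X=995898.9238, Y=-4463177.0660, Z=-4435169.9265
→ Helmert 7p (PV): X=995748.3208, Y=-4463763.8747, Z=-4435435.6155
→ geod (Bowring, a=6378206.400): φ=-44.31652521°, λ=-77.42471045°, h=3312.9803 m

φ=-44.31652521°, λ=-77.42471045°, h=3312.9803 m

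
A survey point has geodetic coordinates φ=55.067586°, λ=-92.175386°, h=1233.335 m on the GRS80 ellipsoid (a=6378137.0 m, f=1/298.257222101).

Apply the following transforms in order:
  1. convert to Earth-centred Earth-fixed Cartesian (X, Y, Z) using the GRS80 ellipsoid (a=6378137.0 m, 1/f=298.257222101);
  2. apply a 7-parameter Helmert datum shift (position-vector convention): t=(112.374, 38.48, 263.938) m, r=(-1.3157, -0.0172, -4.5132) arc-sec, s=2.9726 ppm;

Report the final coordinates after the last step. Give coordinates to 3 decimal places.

start: φ=55.067586°, λ=-92.175386°, h=1233.335 m
→ ECEF (a=6378137.000, f=1/298.257222101): X=-138971.2509, Y=-3658495.4130, Z=5206706.5725
→ Helmert 7p (PV): X=-138939.7745, Y=-3658431.5554, Z=5207009.3128

X=-138939.774 m, Y=-3658431.555 m, Z=5207009.313 m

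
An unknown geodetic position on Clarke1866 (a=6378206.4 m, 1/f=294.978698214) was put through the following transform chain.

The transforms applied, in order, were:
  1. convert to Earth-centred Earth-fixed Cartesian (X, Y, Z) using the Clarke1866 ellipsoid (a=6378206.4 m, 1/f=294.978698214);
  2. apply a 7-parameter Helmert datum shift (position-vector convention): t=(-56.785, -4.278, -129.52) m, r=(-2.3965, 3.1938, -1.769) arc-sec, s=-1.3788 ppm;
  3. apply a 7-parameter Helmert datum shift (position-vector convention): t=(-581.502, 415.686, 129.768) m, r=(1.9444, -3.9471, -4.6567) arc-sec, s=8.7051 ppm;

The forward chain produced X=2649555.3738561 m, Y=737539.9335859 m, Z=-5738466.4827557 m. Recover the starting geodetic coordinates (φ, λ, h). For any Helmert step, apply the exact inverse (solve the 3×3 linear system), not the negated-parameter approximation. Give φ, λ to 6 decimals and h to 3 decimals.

φ=-64.540211°, λ=15.545604°, h=3062.424 m

start: X=2649555.3739, Y=737539.9336, Z=-5738466.4828 m
→ Helmert⁻¹: X=2649987.3504, Y=737123.5617, Z=-5738603.9552
→ Helmert⁻¹: X=2650130.3204, Y=737218.2568, Z=-5738432.7474
→ geod (Bowring, a=6378206.400): φ=-64.54021100°, λ=15.54560400°, h=3062.4240 m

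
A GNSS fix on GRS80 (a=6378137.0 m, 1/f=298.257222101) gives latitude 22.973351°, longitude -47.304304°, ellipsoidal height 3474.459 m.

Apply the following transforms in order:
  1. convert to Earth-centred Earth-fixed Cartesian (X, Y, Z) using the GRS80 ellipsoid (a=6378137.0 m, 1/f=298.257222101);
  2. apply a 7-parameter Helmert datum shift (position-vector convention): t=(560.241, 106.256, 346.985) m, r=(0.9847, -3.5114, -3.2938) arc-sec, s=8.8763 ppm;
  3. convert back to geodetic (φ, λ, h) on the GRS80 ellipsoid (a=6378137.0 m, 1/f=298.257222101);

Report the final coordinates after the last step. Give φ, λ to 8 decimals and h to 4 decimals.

start: φ=22.973351°, λ=-47.304304°, h=3474.459 m
→ ECEF (a=6378137.000, f=1/298.257222101): X=3986209.9515, Y=-4320465.4992, Z=2475358.5484
→ Helmert 7p (PV): X=3986694.4418, Y=-4320473.0658, Z=2475774.7404
→ geod (Bowring, a=6378137.000): φ=22.97563215°, λ=-47.30088355°, h=3944.5125 m

φ=22.97563215°, λ=-47.30088355°, h=3944.5125 m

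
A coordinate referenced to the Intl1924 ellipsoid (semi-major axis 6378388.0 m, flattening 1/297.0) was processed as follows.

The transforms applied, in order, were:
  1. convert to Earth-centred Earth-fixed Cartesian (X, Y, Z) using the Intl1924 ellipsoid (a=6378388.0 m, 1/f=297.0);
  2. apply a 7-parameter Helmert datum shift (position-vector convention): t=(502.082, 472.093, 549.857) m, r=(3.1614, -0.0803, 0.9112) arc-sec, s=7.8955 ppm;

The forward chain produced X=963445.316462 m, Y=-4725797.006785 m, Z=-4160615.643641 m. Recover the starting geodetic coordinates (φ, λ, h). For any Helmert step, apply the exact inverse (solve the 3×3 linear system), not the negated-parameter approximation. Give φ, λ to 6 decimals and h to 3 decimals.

start: X=963445.3165, Y=-4725797.0068, Z=-4160615.6436 m
→ Helmert⁻¹: X=962913.1327, Y=-4726299.8138, Z=-4161060.5818
→ geod (Bowring, a=6378388.000): φ=-40.97501100°, λ=-78.48444200°, h=1008.9250 m

φ=-40.975011°, λ=-78.484442°, h=1008.925 m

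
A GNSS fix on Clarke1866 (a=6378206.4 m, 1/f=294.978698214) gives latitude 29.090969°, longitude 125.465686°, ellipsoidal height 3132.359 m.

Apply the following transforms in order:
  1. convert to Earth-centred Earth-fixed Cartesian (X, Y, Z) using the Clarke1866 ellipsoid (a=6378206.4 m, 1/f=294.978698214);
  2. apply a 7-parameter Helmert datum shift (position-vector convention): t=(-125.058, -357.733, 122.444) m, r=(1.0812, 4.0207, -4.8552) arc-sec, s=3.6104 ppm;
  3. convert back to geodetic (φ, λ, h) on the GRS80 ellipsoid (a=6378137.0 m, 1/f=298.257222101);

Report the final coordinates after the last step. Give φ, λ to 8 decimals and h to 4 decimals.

start: φ=29.090969°, λ=125.465686°, h=3132.359 m
→ ECEF (a=6378206.400, f=1/294.978698214): X=-3238059.6375, Y=4545347.7826, Z=3084068.9031
→ Helmert 7p (PV): X=-3238029.2767, Y=4545066.5139, Z=3084289.4272
→ geod (Bowring, a=6378137.000): φ=29.09196861°, λ=125.46710767°, h=3037.3071 m

φ=29.09196861°, λ=125.46710767°, h=3037.3071 m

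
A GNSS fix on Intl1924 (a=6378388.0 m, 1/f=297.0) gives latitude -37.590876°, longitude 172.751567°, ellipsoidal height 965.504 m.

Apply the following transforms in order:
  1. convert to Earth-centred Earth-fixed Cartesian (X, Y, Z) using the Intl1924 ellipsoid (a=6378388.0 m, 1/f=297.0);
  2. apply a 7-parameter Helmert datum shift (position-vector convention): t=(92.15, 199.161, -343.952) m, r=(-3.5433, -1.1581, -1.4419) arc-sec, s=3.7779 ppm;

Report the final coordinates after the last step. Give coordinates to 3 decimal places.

start: φ=-37.590876°, λ=172.751567°, h=965.504 m
→ ECEF (a=6378388.000, f=1/297.0): X=-5020801.7750, Y=638587.1227, Z=-3870212.5582
→ Helmert 7p (PV): X=-5020702.3991, Y=638757.3101, Z=-3870610.2915

X=-5020702.399 m, Y=638757.310 m, Z=-3870610.291 m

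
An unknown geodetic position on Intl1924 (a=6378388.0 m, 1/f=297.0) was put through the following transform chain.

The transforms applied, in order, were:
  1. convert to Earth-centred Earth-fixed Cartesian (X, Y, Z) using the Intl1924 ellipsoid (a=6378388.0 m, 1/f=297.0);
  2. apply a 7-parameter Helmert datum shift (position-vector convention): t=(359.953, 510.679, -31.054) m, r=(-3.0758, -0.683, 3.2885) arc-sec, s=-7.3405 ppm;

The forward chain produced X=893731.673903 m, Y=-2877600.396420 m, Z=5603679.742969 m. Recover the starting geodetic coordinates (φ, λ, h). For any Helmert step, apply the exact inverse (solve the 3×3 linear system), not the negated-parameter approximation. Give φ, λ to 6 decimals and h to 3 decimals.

start: X=893731.6739, Y=-2877600.3964, Z=5603679.7430 m
→ Helmert⁻¹: X=893350.9463, Y=-2878230.0070, Z=5603706.0533
→ geod (Bowring, a=6378388.000): φ=61.88945500°, λ=-72.75659500°, h=977.4480 m

φ=61.889455°, λ=-72.756595°, h=977.448 m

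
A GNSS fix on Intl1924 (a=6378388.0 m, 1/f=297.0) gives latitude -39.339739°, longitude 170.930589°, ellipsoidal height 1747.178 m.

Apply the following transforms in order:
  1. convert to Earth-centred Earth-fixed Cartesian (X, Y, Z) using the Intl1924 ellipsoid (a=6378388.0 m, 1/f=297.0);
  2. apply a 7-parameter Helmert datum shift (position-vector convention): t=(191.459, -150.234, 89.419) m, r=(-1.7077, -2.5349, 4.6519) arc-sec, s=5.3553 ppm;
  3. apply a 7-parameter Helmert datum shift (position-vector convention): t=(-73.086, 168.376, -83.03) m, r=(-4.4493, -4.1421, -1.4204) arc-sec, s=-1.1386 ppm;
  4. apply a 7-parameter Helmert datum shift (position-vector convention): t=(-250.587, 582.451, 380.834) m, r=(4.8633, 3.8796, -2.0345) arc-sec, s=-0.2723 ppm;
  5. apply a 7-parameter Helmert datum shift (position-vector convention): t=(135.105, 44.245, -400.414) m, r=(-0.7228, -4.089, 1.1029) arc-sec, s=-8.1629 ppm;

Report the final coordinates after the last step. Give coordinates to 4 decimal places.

start: φ=-39.339739°, λ=170.930589°, h=1747.178 m
→ ECEF (a=6378388.000, f=1/297.0): X=-4879305.2110, Y=778866.5096, Z=-4022732.6032
→ Helmert 7p (PV): X=-4879108.0103, Y=778577.0978, Z=-4022731.1403
→ Helmert 7p (PV): X=-4879089.3972, Y=778691.4128, Z=-4022924.3641
→ Helmert 7p (PV): X=-4879406.6414, Y=779416.6291, Z=-4022432.3048
→ Helmert 7p (PV): X=-4879156.1337, Y=779414.3263, Z=-4022899.3440

X=-4879156.1337 m, Y=779414.3263 m, Z=-4022899.3440 m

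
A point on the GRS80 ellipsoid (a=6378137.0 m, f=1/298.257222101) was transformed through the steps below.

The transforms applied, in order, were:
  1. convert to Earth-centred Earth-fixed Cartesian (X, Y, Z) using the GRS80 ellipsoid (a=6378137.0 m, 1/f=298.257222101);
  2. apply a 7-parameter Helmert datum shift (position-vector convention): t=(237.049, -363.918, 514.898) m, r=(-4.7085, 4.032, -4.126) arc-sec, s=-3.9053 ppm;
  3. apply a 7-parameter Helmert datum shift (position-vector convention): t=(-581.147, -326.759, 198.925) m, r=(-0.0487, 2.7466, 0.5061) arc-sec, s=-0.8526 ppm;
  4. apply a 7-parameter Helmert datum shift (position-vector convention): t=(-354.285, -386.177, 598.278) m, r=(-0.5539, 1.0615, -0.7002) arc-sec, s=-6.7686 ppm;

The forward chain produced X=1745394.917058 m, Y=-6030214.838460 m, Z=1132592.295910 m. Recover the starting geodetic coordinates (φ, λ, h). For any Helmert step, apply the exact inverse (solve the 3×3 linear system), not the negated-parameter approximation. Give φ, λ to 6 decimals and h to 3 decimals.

φ=10.283273°, λ=-73.847753°, h=632.672 m

start: X=1745394.9171, Y=-6030214.8385, Z=1132592.2959 m
→ Helmert⁻¹: X=1745775.6622, Y=-6029866.5887, Z=1131994.4718
→ Helmert⁻¹: X=1746328.4326, Y=-6029549.5226, Z=1131818.3420
→ Helmert⁻¹: X=1746196.6948, Y=-6029200.0431, Z=1131204.3650
→ geod (Bowring, a=6378137.000): φ=10.28327300°, λ=-73.84775300°, h=632.6720 m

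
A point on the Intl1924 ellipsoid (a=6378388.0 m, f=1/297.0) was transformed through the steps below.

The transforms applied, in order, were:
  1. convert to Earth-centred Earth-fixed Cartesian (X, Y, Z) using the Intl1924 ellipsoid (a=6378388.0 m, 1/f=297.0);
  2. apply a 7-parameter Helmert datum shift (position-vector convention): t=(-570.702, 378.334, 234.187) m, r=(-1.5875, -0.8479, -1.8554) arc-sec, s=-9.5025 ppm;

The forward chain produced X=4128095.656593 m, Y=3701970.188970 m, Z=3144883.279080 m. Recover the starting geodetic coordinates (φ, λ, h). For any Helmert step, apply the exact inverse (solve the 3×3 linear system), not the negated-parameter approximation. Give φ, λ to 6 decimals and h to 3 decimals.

φ=29.724142°, λ=41.878332°, h=1594.172 m

start: X=4128095.6566, Y=3701970.1890, Z=3144883.2791 m
→ Helmert⁻¹: X=4128685.2215, Y=3701639.9653, Z=3144690.4918
→ geod (Bowring, a=6378388.000): φ=29.72414200°, λ=41.87833200°, h=1594.1720 m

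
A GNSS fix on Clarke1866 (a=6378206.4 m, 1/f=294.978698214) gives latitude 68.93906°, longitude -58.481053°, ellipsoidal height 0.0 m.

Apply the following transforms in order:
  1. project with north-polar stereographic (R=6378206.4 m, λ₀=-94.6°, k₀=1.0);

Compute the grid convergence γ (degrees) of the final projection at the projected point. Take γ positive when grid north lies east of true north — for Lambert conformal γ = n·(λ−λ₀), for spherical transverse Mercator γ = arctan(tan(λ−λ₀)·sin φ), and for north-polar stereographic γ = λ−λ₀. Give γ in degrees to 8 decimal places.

36.11894700

start: φ=68.939060°, λ=-58.481053°, h=0.000 m
→ into stereo (λ₀=-94.6°): φ=68.93906000°, λ−λ₀=36.11894700°
convergence γ = 36.11894700°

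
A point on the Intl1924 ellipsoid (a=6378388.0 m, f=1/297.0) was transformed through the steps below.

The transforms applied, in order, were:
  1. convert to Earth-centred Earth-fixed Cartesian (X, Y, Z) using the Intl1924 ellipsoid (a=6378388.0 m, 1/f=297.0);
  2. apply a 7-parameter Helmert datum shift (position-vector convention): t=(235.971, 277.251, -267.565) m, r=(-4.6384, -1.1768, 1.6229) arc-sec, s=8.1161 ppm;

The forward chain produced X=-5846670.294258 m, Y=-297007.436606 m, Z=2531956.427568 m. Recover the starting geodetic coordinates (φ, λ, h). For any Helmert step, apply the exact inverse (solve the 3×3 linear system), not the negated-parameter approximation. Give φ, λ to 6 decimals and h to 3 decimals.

start: X=-5846670.2943, Y=-297007.4366, Z=2531956.4276 m
→ Helmert⁻¹: X=-5846846.7036, Y=-297293.2154, Z=2532230.1135
→ geod (Bowring, a=6378388.000): φ=23.53121500°, λ=-177.08920200°, h=3583.7360 m

φ=23.531215°, λ=-177.089202°, h=3583.736 m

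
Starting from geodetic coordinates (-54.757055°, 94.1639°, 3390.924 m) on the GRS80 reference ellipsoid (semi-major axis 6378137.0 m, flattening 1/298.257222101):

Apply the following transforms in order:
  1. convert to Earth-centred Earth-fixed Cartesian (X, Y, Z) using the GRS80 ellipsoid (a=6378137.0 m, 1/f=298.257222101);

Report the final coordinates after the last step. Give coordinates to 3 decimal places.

X=-267978.938 m, Y=3680929.403 m, Z=-5188593.665 m

start: φ=-54.757055°, λ=94.163900°, h=3390.924 m
→ ECEF (a=6378137.000, f=1/298.257222101): X=-267978.9384, Y=3680929.4029, Z=-5188593.6653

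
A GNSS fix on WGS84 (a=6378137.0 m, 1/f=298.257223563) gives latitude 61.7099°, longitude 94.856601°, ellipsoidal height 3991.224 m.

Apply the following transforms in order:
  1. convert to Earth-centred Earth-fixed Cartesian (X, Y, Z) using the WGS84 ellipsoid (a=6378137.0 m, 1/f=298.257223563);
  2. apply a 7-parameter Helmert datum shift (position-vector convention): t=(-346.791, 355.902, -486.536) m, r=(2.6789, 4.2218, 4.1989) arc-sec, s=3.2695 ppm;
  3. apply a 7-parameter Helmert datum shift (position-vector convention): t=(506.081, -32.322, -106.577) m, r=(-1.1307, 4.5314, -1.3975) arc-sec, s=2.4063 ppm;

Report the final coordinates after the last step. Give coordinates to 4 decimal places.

X=-256392.0529 m, Y=3022004.0822 m, Z=5596251.9101 m

start: φ=61.709900°, λ=94.856601°, h=3991.224 m
→ ECEF (a=6378137.000, f=1/298.257223563): X=-256746.3475, Y=3021708.8472, Z=5596779.6769
→ Helmert 7p (PV): X=-257040.9361, Y=3021996.7127, Z=5596355.9397
→ Helmert 7p (PV): X=-256392.0529, Y=3022004.0822, Z=5596251.9101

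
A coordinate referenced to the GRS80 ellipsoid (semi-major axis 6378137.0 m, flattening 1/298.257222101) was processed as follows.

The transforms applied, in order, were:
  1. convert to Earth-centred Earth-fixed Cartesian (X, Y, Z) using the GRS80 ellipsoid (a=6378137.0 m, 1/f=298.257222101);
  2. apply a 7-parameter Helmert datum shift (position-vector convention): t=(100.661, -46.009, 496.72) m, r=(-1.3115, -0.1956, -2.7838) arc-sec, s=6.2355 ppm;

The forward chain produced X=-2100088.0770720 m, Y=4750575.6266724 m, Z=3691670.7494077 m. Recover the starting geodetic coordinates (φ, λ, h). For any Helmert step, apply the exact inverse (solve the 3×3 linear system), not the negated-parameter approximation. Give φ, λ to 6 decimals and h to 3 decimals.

φ=35.581388°, λ=113.850448°, h=1147.122 m

start: X=-2100088.0771, Y=4750575.6267, Z=3691670.7494 m
→ Helmert⁻¹: X=-2100236.2565, Y=4750540.1983, Z=3691183.2104
→ geod (Bowring, a=6378137.000): φ=35.58138800°, λ=113.85044800°, h=1147.1220 m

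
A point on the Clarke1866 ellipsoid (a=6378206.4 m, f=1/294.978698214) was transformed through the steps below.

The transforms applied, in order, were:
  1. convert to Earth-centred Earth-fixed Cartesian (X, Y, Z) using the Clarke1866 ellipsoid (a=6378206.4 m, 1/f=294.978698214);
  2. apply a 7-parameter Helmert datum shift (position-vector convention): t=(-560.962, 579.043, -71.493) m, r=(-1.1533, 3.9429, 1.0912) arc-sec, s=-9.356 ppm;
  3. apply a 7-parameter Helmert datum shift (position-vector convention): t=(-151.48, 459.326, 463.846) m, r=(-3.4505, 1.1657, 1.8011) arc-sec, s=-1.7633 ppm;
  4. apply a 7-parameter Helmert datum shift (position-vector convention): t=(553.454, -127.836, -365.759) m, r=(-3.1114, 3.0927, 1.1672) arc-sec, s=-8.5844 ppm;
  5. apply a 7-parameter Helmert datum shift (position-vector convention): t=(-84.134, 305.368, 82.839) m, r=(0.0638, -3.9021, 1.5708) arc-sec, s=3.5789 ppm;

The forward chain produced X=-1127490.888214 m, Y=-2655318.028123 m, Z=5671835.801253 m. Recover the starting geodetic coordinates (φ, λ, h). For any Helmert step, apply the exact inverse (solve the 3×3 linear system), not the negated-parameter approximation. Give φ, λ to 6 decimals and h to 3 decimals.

start: X=-1127490.8882, Y=-2655318.0281, Z=5671835.8013 m
→ Helmert⁻¹: X=-1127315.6452, Y=-2655603.5526, Z=5671754.8116
→ Helmert⁻¹: X=-1127978.8553, Y=-2655577.6904, Z=5672112.2920
→ Helmert⁻¹: X=-1127884.6102, Y=-2656126.7286, Z=5671607.6396
→ Helmert⁻¹: X=-1127456.6691, Y=-2656756.3759, Z=5671695.7903
→ geod (Bowring, a=6378206.400): φ=63.18725800°, λ=-112.99507500°, h=2762.9300 m

φ=63.187258°, λ=-112.995075°, h=2762.930 m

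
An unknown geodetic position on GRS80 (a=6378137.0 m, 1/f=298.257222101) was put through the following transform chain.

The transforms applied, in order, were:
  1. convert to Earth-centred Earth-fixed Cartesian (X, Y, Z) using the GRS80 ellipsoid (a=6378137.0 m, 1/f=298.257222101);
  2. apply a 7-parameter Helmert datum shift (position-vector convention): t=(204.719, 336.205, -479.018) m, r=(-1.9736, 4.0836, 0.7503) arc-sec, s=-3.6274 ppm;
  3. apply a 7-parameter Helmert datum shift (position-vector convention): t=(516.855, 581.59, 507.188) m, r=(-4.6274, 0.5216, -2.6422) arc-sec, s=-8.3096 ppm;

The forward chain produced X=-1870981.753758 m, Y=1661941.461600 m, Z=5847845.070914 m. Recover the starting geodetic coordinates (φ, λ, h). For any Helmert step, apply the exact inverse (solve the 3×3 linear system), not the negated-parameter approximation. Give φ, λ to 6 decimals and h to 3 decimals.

φ=66.971606°, λ=138.418595°, h=785.297 m

start: X=-1870981.7538, Y=1661941.4616, Z=5847845.0709 m
→ Helmert⁻¹: X=-1871550.2270, Y=1661218.5203, Z=5847419.0078
→ Helmert⁻¹: X=-1871871.4700, Y=1660839.1947, Z=5847898.0709
→ geod (Bowring, a=6378137.000): φ=66.97160600°, λ=138.41859500°, h=785.2970 m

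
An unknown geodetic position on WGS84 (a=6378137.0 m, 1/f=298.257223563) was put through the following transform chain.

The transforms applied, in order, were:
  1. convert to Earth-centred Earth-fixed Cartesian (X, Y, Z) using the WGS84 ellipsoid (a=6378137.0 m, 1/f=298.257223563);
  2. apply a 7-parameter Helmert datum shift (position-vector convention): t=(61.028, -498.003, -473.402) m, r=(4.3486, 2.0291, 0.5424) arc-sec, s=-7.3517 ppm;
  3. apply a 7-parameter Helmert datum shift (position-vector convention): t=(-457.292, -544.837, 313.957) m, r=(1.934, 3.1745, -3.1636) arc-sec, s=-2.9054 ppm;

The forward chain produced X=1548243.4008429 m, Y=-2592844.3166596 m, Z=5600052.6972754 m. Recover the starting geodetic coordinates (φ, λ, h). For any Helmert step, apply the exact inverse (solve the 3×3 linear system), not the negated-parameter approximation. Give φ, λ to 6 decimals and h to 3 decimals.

start: X=1548243.4008, Y=-2592844.3167, Z=5600052.6973 m
→ Helmert⁻¹: X=1548658.7677, Y=-2592230.7533, Z=5599803.1498
→ Helmert⁻¹: X=1548547.2166, Y=-2591637.8054, Z=5600387.5958
→ geod (Bowring, a=6378137.000): φ=61.83237100°, λ=-59.14097200°, h=756.3910 m

φ=61.832371°, λ=-59.140972°, h=756.391 m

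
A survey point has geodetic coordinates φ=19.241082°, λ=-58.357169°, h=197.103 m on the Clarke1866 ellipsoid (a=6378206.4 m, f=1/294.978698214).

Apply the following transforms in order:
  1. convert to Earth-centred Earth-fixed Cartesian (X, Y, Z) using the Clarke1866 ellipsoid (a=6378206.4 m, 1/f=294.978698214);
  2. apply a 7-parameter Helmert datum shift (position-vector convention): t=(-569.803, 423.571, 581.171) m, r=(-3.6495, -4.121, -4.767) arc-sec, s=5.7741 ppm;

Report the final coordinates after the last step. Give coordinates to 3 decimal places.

start: φ=19.241082°, λ=-58.357169°, h=197.103 m
→ ECEF (a=6378206.400, f=1/294.978698214): X=3160494.8664, Y=-5128716.5148, Z=2088503.3487
→ Helmert 7p (PV): X=3159783.0548, Y=-5128358.6477, Z=2089250.4676

X=3159783.055 m, Y=-5128358.648 m, Z=2089250.468 m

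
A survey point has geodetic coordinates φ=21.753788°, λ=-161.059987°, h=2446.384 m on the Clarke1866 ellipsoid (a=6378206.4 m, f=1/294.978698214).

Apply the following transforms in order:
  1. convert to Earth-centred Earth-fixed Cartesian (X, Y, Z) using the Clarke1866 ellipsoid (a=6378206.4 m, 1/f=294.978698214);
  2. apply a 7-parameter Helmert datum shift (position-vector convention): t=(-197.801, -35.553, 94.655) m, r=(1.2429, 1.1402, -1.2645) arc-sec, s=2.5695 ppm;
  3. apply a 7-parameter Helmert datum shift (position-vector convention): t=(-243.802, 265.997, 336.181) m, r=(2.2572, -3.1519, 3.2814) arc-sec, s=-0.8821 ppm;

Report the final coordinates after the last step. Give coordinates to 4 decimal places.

X=-5608462.8184 m, Y=-1924294.2292 m, Z=2350229.4941 m

start: φ=21.753788°, λ=-161.059987°, h=2446.384 m
→ ECEF (a=6378206.400, f=1/294.978698214): X=-5608007.6502, Y=-1924426.7101, Z=2349882.0467
→ Helmert 7p (PV): X=-5608218.6688, Y=-1924446.9879, Z=2350002.1439
→ Helmert 7p (PV): X=-5608462.8184, Y=-1924294.2292, Z=2350229.4941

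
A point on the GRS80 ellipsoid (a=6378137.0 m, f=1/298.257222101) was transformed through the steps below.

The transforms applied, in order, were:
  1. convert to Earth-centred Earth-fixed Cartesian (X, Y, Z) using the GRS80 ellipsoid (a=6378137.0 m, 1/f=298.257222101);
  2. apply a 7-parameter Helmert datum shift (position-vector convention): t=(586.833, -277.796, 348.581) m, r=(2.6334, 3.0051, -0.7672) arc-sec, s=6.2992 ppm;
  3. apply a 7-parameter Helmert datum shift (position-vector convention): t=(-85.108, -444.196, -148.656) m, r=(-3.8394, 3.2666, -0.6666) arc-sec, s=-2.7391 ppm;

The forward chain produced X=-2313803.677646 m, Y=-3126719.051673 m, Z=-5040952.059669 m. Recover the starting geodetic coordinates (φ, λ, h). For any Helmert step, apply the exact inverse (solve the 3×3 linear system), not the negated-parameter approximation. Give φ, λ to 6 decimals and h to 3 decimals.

φ=-52.535539°, λ=-126.512128°, h=2458.775 m

start: X=-2313803.6776, Y=-3126719.0517, Z=-5040952.0597 m
→ Helmert⁻¹: X=-2313634.9715, Y=-3126197.0648, Z=-5040912.0427
→ Helmert⁻¹: X=-2314122.1535, Y=-3125972.5472, Z=-5041222.6732
→ geod (Bowring, a=6378137.000): φ=-52.53553900°, λ=-126.51212800°, h=2458.7750 m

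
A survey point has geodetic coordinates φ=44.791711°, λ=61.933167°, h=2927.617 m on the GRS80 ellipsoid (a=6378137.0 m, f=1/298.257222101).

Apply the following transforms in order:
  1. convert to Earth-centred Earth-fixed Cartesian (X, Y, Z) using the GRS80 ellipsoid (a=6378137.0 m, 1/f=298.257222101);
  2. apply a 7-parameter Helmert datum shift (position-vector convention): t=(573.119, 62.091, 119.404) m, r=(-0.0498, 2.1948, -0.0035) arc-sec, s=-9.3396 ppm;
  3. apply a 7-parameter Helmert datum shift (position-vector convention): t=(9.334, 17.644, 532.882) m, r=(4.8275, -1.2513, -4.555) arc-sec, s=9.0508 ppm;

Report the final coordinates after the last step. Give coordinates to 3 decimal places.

start: φ=44.791711°, λ=61.933167°, h=2927.617 m
→ ECEF (a=6378137.000, f=1/298.257222101): X=2134196.1980, Y=4002569.0471, Z=4473013.8196
→ Helmert 7p (PV): X=2134797.0479, Y=4002594.7994, Z=4473067.7719
→ Helmert 7p (PV): X=2134886.9587, Y=4002496.8361, Z=4473747.7687

X=2134886.959 m, Y=4002496.836 m, Z=4473747.769 m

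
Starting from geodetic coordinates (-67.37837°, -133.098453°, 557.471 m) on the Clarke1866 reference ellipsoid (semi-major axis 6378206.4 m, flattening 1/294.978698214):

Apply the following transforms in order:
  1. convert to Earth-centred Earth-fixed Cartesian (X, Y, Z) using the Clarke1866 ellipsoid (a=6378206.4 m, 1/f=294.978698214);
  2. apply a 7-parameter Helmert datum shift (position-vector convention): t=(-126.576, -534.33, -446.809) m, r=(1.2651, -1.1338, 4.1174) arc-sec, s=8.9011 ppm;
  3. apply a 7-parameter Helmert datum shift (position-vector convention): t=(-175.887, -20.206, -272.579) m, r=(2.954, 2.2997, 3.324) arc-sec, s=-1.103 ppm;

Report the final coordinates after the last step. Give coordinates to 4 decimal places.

X=-1681538.0133 m, Y=-1797233.7820 m, Z=-5865891.7098 m

start: φ=-67.378370°, λ=-133.098453°, h=557.471 m
→ ECEF (a=6378206.400, f=1/294.978698214): X=-1681254.1116, Y=-1796724.5566, Z=-5865099.3302
→ Helmert 7p (PV): X=-1681327.5469, Y=-1797272.4673, Z=-5865618.6067
→ Helmert 7p (PV): X=-1681538.0133, Y=-1797233.7820, Z=-5865891.7098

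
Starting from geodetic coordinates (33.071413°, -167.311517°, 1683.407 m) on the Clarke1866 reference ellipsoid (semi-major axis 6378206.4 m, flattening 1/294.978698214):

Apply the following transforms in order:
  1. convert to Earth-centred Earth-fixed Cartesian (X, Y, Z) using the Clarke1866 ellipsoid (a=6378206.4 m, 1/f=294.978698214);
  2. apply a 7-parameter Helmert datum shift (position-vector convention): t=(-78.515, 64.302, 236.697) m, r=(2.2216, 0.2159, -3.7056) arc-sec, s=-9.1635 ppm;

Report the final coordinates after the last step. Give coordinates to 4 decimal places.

X=-5221038.3921 m, Y=-1175366.6557 m, Z=3461531.8863 m

start: φ=33.071413°, λ=-167.311517°, h=1683.407 m
→ ECEF (a=6378206.400, f=1/294.978698214): X=-5220990.2247, Y=-1175498.2446, Z=3461334.1032
→ Helmert 7p (PV): X=-5221038.3921, Y=-1175366.6557, Z=3461531.8863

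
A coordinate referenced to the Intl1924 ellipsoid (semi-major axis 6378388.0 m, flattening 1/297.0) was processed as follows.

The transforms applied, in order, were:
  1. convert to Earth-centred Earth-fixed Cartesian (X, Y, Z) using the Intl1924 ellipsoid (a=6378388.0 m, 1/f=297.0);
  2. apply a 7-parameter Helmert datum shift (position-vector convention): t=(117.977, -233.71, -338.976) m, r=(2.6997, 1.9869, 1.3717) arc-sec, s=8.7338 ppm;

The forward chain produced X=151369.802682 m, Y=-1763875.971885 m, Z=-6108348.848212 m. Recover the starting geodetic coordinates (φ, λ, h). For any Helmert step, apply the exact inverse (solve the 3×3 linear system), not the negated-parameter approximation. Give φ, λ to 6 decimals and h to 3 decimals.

φ=-73.940513°, λ=-85.096952°, h=707.561 m

start: X=151369.8027, Y=-1763875.9719, Z=-6108348.8482 m
→ Helmert⁻¹: X=151297.6120, Y=-1763707.8086, Z=-6107931.9848
→ geod (Bowring, a=6378388.000): φ=-73.94051300°, λ=-85.09695200°, h=707.5610 m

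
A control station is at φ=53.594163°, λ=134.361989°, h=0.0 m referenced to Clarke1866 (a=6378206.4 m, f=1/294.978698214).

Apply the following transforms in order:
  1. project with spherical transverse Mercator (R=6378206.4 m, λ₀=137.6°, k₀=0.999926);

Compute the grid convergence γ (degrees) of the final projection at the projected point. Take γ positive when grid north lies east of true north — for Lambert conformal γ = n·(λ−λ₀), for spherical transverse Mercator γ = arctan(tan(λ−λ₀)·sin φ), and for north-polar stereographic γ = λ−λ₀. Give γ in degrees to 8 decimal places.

-2.60703651

start: φ=53.594163°, λ=134.361989°, h=0.000 m
→ into tm (λ₀=137.6°): φ=53.59416300°, λ−λ₀=-3.23801100°
convergence γ = -2.60703651°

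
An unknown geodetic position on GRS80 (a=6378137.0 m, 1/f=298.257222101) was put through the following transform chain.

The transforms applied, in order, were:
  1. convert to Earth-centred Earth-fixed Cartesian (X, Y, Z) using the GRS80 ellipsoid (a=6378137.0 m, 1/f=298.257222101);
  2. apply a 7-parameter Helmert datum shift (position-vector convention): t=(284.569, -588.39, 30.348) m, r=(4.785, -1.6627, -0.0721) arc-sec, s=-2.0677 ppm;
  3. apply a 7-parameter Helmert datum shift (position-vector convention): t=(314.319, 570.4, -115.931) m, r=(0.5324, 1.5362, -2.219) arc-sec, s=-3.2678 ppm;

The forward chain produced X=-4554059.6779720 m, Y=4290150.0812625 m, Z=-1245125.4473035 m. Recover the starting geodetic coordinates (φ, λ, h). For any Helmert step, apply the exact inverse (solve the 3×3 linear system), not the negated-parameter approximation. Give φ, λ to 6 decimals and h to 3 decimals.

start: X=-4554059.6780, Y=4290150.0813, Z=-1245125.4473 m
→ Helmert⁻¹: X=-4554425.7539, Y=4289541.4885, Z=-1245058.5767
→ Helmert⁻¹: X=-4554731.2775, Y=4290108.2716, Z=-1245154.3069
→ geod (Bowring, a=6378137.000): φ=-11.32872000°, λ=136.71368400°, h=2416.2860 m

φ=-11.328720°, λ=136.713684°, h=2416.286 m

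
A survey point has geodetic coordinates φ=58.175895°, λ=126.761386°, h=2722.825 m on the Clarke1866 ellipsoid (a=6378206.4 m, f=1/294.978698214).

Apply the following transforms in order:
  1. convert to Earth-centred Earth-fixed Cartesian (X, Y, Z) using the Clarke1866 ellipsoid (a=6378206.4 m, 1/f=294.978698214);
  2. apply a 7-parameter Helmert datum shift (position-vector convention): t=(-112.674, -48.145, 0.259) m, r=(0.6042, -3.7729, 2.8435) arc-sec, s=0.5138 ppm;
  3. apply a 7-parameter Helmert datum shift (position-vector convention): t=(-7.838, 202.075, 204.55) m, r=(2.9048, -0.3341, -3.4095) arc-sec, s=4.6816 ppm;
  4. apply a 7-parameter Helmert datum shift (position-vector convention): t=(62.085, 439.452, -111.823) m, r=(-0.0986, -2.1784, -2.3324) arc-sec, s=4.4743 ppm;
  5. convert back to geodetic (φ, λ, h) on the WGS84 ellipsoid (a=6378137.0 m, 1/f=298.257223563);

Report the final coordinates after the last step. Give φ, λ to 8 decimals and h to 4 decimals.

start: φ=58.175895°, λ=126.761386°, h=2722.825 m
→ ECEF (a=6378206.400, f=1/294.978698214): X=-2018683.9218, Y=2702225.3385, Z=5398207.9595
→ Helmert 7p (PV): X=-2018933.6266, Y=2702134.9402, Z=5398181.9827
→ Helmert 7p (PV): X=-2018914.9945, Y=2702307.0159, Z=5398446.5886
→ Helmert 7p (PV): X=-2018888.3996, Y=2702783.9690, Z=5398336.3059
→ geod (Bowring, a=6378137.000): φ=58.17024073°, λ=126.75848998°, h=3030.2360 m

φ=58.17024073°, λ=126.75848998°, h=3030.2360 m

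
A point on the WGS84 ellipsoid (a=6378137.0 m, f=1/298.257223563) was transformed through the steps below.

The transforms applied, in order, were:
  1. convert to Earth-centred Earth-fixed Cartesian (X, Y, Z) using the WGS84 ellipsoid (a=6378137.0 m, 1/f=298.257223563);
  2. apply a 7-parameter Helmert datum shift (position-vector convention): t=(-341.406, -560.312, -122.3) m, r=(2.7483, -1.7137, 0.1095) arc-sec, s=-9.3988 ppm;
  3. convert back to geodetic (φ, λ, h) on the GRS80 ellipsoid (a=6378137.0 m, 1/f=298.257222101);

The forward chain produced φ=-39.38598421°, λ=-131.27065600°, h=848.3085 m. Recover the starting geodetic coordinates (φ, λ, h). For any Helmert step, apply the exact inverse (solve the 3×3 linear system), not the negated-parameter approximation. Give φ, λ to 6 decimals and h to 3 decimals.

φ=-39.387936°, λ=-131.271879°, h=330.716 m

start: φ=-39.385984°, λ=-131.270656°, h=848.309 m
→ ECEF (a=6378137.000, f=1/298.257222101): X=-3256464.6649, Y=-3710586.8900, Z=-4026066.2050
→ Helmert⁻¹: X=-3256189.2807, Y=-3710113.3613, Z=-4025905.2571
→ geod (Bowring, a=6378137.000): φ=-39.38793600°, λ=-131.27187900°, h=330.7160 m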